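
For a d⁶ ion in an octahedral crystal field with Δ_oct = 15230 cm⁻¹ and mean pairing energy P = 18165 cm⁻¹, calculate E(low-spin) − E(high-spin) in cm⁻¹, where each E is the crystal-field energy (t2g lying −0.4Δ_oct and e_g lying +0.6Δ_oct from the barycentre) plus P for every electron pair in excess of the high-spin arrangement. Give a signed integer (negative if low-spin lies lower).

High-spin d⁶ fills as t2g^4 e_g^2 with CFSE 4(−0.4) + 2(+0.6) = -0.4Δ_oct = -6092 cm⁻¹.
Low-spin t2g^6 e_g^0 gives -2.4Δ_oct = -36552 cm⁻¹, but forming 2 extra pairs costs 2P = 36330 cm⁻¹, so E(LS) = -36552 + 36330 = -222 cm⁻¹.
Thus E(LS) − E(HS) = 5870 cm⁻¹.

5870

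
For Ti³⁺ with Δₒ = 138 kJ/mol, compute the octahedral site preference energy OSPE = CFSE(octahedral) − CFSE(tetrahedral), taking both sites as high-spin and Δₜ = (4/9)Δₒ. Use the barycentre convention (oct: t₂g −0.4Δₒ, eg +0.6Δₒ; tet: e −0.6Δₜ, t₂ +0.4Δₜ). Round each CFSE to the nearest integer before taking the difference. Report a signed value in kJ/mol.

-18

Ti³⁺: group 4, so d-count = 4 − 3 = 1.
Octahedral (high-spin): t₂g¹ eg⁰, CFSE = 1(−0.4) + 0(+0.6) = -0.4Δₒ = -0.4 × 138 = -55 kJ/mol.
In a tetrahedral site the filling is e¹ t₂⁰: CFSE(tet) = -0.6Δₜ = -0.6 × (4/9)(138) = -37 kJ/mol.
Subtracting, OSPE = -55 − (-37) = -18 kJ/mol.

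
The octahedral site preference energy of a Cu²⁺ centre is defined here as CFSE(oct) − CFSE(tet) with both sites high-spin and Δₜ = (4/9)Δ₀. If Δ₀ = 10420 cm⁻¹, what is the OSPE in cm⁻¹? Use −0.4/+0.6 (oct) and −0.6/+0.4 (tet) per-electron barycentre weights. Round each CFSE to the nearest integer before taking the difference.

Cu is in group 11, so Cu²⁺ is d⁹ (11 − 2 = 9).
Octahedral high-spin t₂g⁶ eg³: CFSE = -0.6 × 10420 = -6252 cm⁻¹.
Tetrahedral e⁴ t₂⁵ gives -0.4Δₜ = -0.4 × (4/9) × 10420 = -1852 cm⁻¹.
Subtracting, OSPE = -6252 − (-1852) = -4400 cm⁻¹.

-4400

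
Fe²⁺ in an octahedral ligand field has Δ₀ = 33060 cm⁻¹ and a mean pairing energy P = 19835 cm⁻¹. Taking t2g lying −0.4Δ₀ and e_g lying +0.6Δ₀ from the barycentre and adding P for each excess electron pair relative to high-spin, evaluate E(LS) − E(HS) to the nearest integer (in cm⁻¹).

-26450

Group 8 minus oxidation state +2 gives a d⁶ configuration for Fe²⁺.
In the high-spin limit (t2g^4 e_g^2) the orbital term is -0.4Δ₀ = -13224 cm⁻¹, with no excess pairing.
Low-spin: t2g^6 e_g^0, orbital CFSE = -2.4Δ₀ = -79344 cm⁻¹; plus 2 excess pairs × P = +39670 cm⁻¹; total -39674 cm⁻¹.
E(LS) − E(HS) = -39674 − (-13224) = -26450 cm⁻¹.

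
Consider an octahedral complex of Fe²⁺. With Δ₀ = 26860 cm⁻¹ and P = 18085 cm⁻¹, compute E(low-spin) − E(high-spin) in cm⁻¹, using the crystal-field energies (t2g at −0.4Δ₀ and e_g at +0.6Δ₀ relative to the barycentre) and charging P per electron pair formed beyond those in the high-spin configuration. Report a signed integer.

-17550

Group 8 minus oxidation state +2 gives a d⁶ configuration for Fe²⁺.
High-spin d⁶ fills as t2g^4 e_g^2 with CFSE 4(−0.4) + 2(+0.6) = -0.4Δ₀ = -10744 cm⁻¹.
For low-spin the configuration is t2g^6 e_g^0: orbital energy -2.4 × 26860 = -64464 cm⁻¹, and 2 additional pairs relative to high-spin add 36170 cm⁻¹, giving -28294 cm⁻¹.
Thus E(LS) − E(HS) = -17550 cm⁻¹.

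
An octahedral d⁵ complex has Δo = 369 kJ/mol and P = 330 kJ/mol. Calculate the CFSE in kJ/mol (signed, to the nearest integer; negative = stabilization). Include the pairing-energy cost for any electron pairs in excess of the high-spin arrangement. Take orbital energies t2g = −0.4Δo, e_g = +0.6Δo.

With Δo > P the complex is low-spin.
Filling d⁵ accordingly: t2g^5 e_g^0.
Orbital CFSE = -2.0Δo = -2.0 × 369 = -738 kJ/mol.
Excess pairs vs high-spin: 2 − 0 = 2; pairing cost = +660 kJ/mol.
Net CFSE = -738 + 660 = -78 kJ/mol.

-78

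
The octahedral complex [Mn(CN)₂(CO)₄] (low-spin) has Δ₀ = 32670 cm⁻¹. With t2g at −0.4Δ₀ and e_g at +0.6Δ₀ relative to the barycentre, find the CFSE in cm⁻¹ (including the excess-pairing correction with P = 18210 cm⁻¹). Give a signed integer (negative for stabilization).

-28920

Ligand charges: 2×(-1) from CN⁻ and 4×(+0) from CO sum to -2; with overall charge +0, Mn is +2.
Mn sits in group 7; removing 2 electrons leaves Mn²⁺ with 7 − 2 = 5 d electrons.
Configuration: t2g^5 e_g^0.
CFSE(orbital) = 5×(-0.4Δ₀) + 0×(0.6Δ₀) = -2.0Δ₀; with Δ₀ = 32670 cm⁻¹ that is -65340 cm⁻¹.
Relative to high-spin t2g^3 e_g^2 (0 paired), the low-spin configuration has 2 additional pairs, contributing +2 × 18210 = +36420 cm⁻¹.
Combining: -65340 + 36420 = -28920 cm⁻¹.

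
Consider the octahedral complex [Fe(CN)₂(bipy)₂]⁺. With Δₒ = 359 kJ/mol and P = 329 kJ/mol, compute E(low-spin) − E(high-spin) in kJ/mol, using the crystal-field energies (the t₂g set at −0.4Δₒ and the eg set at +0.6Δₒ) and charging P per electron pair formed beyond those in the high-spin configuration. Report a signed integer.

-60

Ligand charges: 2×(-1) from CN⁻ and 2×(+0) from bipy sum to -2; with overall charge +1, Fe is +3.
Fe is in group 8, so Fe³⁺ is d⁵ (8 − 3 = 5).
High-spin: t₂g³ eg², CFSE = 0.0Δₒ = 0 kJ/mol.
Low-spin: t₂g⁵ eg⁰, orbital CFSE = -2.0Δₒ = -718 kJ/mol; plus 2 excess pairs × P = +658 kJ/mol; total -60 kJ/mol.
Thus E(LS) − E(HS) = -60 kJ/mol.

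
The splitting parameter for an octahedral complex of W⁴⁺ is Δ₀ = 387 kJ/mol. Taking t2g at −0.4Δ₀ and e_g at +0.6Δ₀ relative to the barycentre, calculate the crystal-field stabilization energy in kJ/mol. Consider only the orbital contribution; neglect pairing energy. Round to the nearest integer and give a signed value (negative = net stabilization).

Group 6 minus oxidation state +4 gives a d² configuration for W⁴⁺.
For octahedral d² the high- and low-spin configurations coincide.
The d² electrons fill as t2g^2 e_g^0.
CFSE(orbital) = 2×(-0.4Δ₀) + 0×(0.6Δ₀) = -0.8Δ₀; with Δ₀ = 387 kJ/mol that is -310 kJ/mol.

-310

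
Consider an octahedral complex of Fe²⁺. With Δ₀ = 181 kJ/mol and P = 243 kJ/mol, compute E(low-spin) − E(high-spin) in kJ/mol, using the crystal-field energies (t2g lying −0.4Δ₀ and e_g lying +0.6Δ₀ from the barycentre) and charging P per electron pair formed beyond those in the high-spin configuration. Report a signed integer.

124

Group 8 minus oxidation state +2 gives a d⁶ configuration for Fe²⁺.
In the high-spin limit (t2g^4 e_g^2) the orbital term is -0.4Δ₀ = -72 kJ/mol, with no excess pairing.
Low-spin t2g^6 e_g^0 gives -2.4Δ₀ = -434 kJ/mol, but forming 2 extra pairs costs 2P = 486 kJ/mol, so E(LS) = -434 + 486 = 52 kJ/mol.
The difference is 52 − (-72) = 124 kJ/mol, so high-spin lies lower.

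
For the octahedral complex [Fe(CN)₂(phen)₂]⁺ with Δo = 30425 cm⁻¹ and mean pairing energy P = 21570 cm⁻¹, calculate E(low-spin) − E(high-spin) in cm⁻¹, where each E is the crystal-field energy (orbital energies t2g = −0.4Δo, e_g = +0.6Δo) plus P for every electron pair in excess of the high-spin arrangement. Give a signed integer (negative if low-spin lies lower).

Ligand charges: 2×(-1) from CN⁻ and 2×(+0) from phen sum to -2; with overall charge +1, Fe is +3.
Fe³⁺: group 8, so d-count = 8 − 3 = 5.
In the high-spin limit (t2g^3 e_g^2) the orbital term is 0.0Δo = 0 cm⁻¹, with no excess pairing.
Low-spin t2g^5 e_g^0 gives -2.0Δo = -60850 cm⁻¹, but forming 2 extra pairs costs 2P = 43140 cm⁻¹, so E(LS) = -60850 + 43140 = -17710 cm⁻¹.
E(LS) − E(HS) = -17710 − (0) = -17710 cm⁻¹.

-17710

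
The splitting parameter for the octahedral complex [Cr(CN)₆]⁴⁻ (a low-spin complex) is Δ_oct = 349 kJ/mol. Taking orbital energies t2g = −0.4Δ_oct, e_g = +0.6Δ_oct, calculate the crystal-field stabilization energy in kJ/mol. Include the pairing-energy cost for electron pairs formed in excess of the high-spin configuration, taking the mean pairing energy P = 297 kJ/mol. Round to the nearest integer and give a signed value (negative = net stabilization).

-261

Each CN⁻ contributes -1; 6 × (-1) = -6. With overall charge -4, Cr is in the +2 oxidation state.
Cr sits in group 6; removing 2 electrons leaves Cr²⁺ with 6 − 2 = 4 d electrons.
Electron filling gives t2g^4 e_g^0.
Orbital CFSE = 4(-0.4) + 0(0.6) = -1.6Δ_oct = -1.6 × 349 = -558 kJ/mol.
Pairing penalty: 1 pair vs 0 in the high-spin reference → 1 extra × P = 297 kJ/mol.
Overall CFSE = -558 + 297 = -261 kJ/mol.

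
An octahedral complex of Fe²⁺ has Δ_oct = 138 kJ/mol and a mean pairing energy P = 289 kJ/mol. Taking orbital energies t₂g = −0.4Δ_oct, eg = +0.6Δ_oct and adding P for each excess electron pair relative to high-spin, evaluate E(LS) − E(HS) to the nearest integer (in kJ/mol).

Fe²⁺: group 8, so d-count = 8 − 2 = 6.
High-spin: t₂g⁴ eg², CFSE = -0.4Δ_oct = -55 kJ/mol.
Low-spin: t₂g⁶ eg⁰, orbital CFSE = -2.4Δ_oct = -331 kJ/mol; plus 2 excess pairs × P = +578 kJ/mol; total 247 kJ/mol.
The difference is 247 − (-55) = 302 kJ/mol, so high-spin lies lower.

302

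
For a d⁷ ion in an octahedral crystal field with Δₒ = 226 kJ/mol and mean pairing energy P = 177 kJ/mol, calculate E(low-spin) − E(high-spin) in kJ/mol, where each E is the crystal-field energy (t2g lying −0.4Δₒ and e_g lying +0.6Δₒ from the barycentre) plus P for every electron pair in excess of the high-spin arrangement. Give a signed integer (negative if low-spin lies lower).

-49

High-spin: t2g^5 e_g^2, CFSE = -0.8Δₒ = -181 kJ/mol.
Low-spin: t2g^6 e_g^1, orbital CFSE = -1.8Δₒ = -407 kJ/mol; plus 1 excess pair × P = +177 kJ/mol; total -230 kJ/mol.
E(LS) − E(HS) = -230 − (-181) = -49 kJ/mol.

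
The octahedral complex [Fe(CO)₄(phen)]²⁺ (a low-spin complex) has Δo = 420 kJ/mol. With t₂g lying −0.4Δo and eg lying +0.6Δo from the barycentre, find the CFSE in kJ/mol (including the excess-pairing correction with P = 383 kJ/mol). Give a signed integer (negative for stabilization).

Ligand charges: 4×(+0) from CO and 1×(+0) from phen sum to +0; with overall charge +2, Fe is +2.
Fe sits in group 8; removing 2 electrons leaves Fe²⁺ with 8 − 2 = 6 d electrons.
Electron filling gives t₂g⁶ eg⁰.
The orbital stabilization is -2.4Δo = -2.4 × 420 = -1008 kJ/mol.
High-spin d⁶ would be t₂g⁴ eg² with 1 pair; low-spin has 3, so 2 excess pairs cost +2P = +766 kJ/mol.
Overall CFSE = -1008 + 766 = -242 kJ/mol.

-242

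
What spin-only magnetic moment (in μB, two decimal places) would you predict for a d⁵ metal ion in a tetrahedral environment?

5.92 μB

Tetrahedral splitting is small, so the complex is high-spin.
Configuration: e² t₂³ → 5 unpaired electrons.
μ(spin-only) = √[5(5+2)] = √35 ≈ 5.92 μB.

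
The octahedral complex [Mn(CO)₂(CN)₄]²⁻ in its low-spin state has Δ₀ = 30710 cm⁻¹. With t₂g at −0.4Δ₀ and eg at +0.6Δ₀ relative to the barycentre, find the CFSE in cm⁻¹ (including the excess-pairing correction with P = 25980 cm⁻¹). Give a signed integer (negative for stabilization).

-9460

Ligand charges: 2×(+0) from CO and 4×(-1) from CN⁻ sum to -4; with overall charge -2, Mn is +2.
Group 7 minus oxidation state +2 gives a d⁵ configuration for Mn²⁺.
Electron filling gives t₂g⁵ eg⁰.
CFSE(orbital) = 5×(-0.4Δ₀) + 0×(0.6Δ₀) = -2.0Δ₀; with Δ₀ = 30710 cm⁻¹ that is -61420 cm⁻¹.
Relative to high-spin t₂g³ eg² (0 paired), the low-spin configuration has 2 additional pairs, contributing +2 × 25980 = +51960 cm⁻¹.
Net CFSE = -61420 + 51960 = -9460 cm⁻¹.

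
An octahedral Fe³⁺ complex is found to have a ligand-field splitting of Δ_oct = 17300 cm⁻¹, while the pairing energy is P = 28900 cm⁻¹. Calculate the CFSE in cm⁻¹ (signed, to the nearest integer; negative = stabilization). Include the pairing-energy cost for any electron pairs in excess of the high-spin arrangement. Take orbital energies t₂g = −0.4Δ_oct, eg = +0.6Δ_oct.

0

Group 8 minus oxidation state +3 gives a d⁵ configuration for Fe³⁺.
With Δ_oct < P the complex is high-spin.
Filling d⁵ accordingly: t₂g³ eg².
Orbital CFSE = 0.0Δ_oct = 0.0 × 17300 = 0 cm⁻¹.
High-spin has no excess pairs, so no pairing correction applies.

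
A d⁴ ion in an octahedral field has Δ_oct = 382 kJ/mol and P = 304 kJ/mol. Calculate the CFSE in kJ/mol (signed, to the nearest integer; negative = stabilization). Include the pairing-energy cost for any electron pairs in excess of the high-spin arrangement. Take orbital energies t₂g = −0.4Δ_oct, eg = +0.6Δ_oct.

With Δ_oct > P the complex is low-spin.
Configuration: t₂g⁴ eg⁰.
Orbital CFSE = -1.6Δ_oct = -1.6 × 382 = -611 kJ/mol.
Excess pairs vs high-spin: 1 − 0 = 1; pairing cost = +304 kJ/mol.
Net CFSE = -611 + 304 = -307 kJ/mol.

-307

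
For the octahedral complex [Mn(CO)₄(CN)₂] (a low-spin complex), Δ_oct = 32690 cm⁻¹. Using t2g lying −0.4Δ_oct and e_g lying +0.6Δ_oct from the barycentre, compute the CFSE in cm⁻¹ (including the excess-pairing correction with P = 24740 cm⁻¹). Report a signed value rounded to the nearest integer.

Ligand charges: 4×(+0) from CO and 2×(-1) from CN⁻ sum to -2; with overall charge +0, Mn is +2.
Mn²⁺: group 7, so d-count = 7 − 2 = 5.
Electron filling gives t2g^5 e_g^0.
CFSE(orbital) = 5×(-0.4Δ_oct) + 0×(0.6Δ_oct) = -2.0Δ_oct; with Δ_oct = 32690 cm⁻¹ that is -65380 cm⁻¹.
Relative to high-spin t2g^3 e_g^2 (0 paired), the low-spin configuration has 2 additional pairs, contributing +2 × 24740 = +49480 cm⁻¹.
Combining: -65380 + 49480 = -15900 cm⁻¹.

-15900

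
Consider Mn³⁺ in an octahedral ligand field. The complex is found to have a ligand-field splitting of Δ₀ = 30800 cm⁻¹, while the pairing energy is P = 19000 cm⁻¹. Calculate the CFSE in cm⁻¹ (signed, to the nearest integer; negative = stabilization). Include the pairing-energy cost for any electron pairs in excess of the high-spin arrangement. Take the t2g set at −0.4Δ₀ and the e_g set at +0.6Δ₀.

-30280

Mn is in group 7, so Mn³⁺ is d⁴ (7 − 3 = 4).
With Δ₀ > P the complex is low-spin.
That gives t2g^4 e_g^0.
Orbital CFSE = -1.6Δ₀ = -1.6 × 30800 = -49280 cm⁻¹.
Excess pairs vs high-spin: 1 − 0 = 1; pairing cost = +19000 cm⁻¹.
Net CFSE = -49280 + 19000 = -30280 cm⁻¹.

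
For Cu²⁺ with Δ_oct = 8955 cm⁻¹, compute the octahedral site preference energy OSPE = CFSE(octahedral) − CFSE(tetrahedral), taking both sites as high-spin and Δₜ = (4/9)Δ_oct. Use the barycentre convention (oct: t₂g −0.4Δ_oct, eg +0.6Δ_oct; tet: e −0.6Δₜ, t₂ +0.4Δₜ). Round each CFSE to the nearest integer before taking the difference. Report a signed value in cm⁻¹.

Cu²⁺: group 11, so d-count = 11 − 2 = 9.
In an octahedral site d⁹ (HS) is t2g^6 e_g^3, giving CFSE(oct) = -0.6Δ_oct = -5373 cm⁻¹.
Tetrahedral: e^4 t2^5, CFSE = 4(−0.6) + 5(+0.4) = -0.4Δₜ = -0.4 × (4/9) × 8955 = -1592 cm⁻¹.
OSPE = CFSE(oct) − CFSE(tet) = -5373 − (-1592) = -3781 cm⁻¹.

-3781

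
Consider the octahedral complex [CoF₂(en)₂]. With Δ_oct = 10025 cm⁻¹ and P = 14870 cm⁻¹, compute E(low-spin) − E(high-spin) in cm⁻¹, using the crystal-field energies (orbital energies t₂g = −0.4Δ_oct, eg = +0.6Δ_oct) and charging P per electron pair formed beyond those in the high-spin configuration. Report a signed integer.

Ligand charges: 2×(-1) from F⁻ and 2×(+0) from en sum to -2; with overall charge +0, Co is +2.
Co is in group 9, so Co²⁺ is d⁷ (9 − 2 = 7).
High-spin: t₂g⁵ eg², CFSE = -0.8Δ_oct = -8020 cm⁻¹.
Low-spin: t₂g⁶ eg¹, orbital CFSE = -1.8Δ_oct = -18045 cm⁻¹; plus 1 excess pair × P = +14870 cm⁻¹; total -3175 cm⁻¹.
The difference is -3175 − (-8020) = 4845 cm⁻¹, so high-spin lies lower.

4845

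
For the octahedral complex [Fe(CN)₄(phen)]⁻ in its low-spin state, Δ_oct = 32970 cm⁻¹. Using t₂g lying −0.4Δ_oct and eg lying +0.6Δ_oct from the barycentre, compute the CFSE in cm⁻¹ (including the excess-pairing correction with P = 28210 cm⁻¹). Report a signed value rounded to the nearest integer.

-9520

Ligand charges: 4×(-1) from CN⁻ and 1×(+0) from phen sum to -4; with overall charge -1, Fe is +3.
Fe sits in group 8; removing 3 electrons leaves Fe³⁺ with 8 − 3 = 5 d electrons.
Electron filling gives t₂g⁵ eg⁰.
Orbital CFSE = 5(-0.4) + 0(0.6) = -2.0Δ_oct = -2.0 × 32970 = -65940 cm⁻¹.
Relative to high-spin t₂g³ eg² (0 paired), the low-spin configuration has 2 additional pairs, contributing +2 × 28210 = +56420 cm⁻¹.
Combining: -65940 + 56420 = -9520 cm⁻¹.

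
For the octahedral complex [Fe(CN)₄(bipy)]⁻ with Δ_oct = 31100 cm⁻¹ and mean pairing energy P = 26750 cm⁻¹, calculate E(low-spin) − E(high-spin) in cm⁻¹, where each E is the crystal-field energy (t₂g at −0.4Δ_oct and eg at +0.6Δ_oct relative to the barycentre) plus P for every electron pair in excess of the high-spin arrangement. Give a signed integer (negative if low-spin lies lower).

-8700

Ligand charges: 4×(-1) from CN⁻ and 1×(+0) from bipy sum to -4; with overall charge -1, Fe is +3.
Group 8 minus oxidation state +3 gives a d⁵ configuration for Fe³⁺.
High-spin d⁵ fills as t₂g³ eg² with CFSE 3(−0.4) + 2(+0.6) = 0.0Δ_oct = 0 cm⁻¹.
For low-spin the configuration is t₂g⁵ eg⁰: orbital energy -2.0 × 31100 = -62200 cm⁻¹, and 2 additional pairs relative to high-spin add 53500 cm⁻¹, giving -8700 cm⁻¹.
E(LS) − E(HS) = -8700 − (0) = -8700 cm⁻¹.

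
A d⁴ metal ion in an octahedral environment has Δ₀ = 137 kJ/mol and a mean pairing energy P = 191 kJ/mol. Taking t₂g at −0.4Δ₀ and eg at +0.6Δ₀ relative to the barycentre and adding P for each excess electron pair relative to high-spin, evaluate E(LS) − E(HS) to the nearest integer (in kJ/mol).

54

High-spin d⁴ fills as t₂g³ eg¹ with CFSE 3(−0.4) + 1(+0.6) = -0.6Δ₀ = -82 kJ/mol.
Low-spin: t₂g⁴ eg⁰, orbital CFSE = -1.6Δ₀ = -219 kJ/mol; plus 1 excess pair × P = +191 kJ/mol; total -28 kJ/mol.
Thus E(LS) − E(HS) = 54 kJ/mol.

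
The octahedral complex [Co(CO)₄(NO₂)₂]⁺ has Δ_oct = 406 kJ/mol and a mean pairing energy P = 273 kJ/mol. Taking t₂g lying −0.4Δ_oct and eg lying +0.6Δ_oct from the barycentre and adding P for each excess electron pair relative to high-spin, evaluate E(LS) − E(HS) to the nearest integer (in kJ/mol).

-266

Ligand charges: 4×(+0) from CO and 2×(-1) from NO₂⁻ sum to -2; with overall charge +1, Co is +3.
Co sits in group 9; removing 3 electrons leaves Co³⁺ with 9 − 3 = 6 d electrons.
High-spin: t₂g⁴ eg², CFSE = -0.4Δ_oct = -162 kJ/mol.
Low-spin t₂g⁶ eg⁰ gives -2.4Δ_oct = -974 kJ/mol, but forming 2 extra pairs costs 2P = 546 kJ/mol, so E(LS) = -974 + 546 = -428 kJ/mol.
The difference is -428 − (-162) = -266 kJ/mol, so low-spin lies lower.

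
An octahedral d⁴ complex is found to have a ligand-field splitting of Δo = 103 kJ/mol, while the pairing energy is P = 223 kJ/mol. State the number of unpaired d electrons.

Here Δo < P (103 < 223), so the high-spin state is favoured.
That gives t₂g³ eg¹.
Unpaired electrons: 4.

4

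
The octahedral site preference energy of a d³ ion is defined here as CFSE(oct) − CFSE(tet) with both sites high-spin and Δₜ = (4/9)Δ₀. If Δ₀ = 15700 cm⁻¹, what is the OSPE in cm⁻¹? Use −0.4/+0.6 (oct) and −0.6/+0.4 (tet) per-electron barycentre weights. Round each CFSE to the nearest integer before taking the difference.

Octahedral (high-spin): t₂g³ eg⁰, CFSE = 3(−0.4) + 0(+0.6) = -1.2Δ₀ = -1.2 × 15700 = -18840 cm⁻¹.
Tetrahedral: e² t₂¹, CFSE = 2(−0.6) + 1(+0.4) = -0.8Δₜ = -0.8 × (4/9) × 15700 = -5582 cm⁻¹.
Subtracting, OSPE = -18840 − (-5582) = -13258 cm⁻¹.

-13258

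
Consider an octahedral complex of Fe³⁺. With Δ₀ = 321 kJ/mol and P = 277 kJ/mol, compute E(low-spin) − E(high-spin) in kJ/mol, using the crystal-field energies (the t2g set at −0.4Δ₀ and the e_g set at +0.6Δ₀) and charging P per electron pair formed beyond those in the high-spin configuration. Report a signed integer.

-88

Fe³⁺: group 8, so d-count = 8 − 3 = 5.
High-spin d⁵ fills as t2g^3 e_g^2 with CFSE 3(−0.4) + 2(+0.6) = 0.0Δ₀ = 0 kJ/mol.
Low-spin t2g^5 e_g^0 gives -2.0Δ₀ = -642 kJ/mol, but forming 2 extra pairs costs 2P = 554 kJ/mol, so E(LS) = -642 + 554 = -88 kJ/mol.
E(LS) − E(HS) = -88 − (0) = -88 kJ/mol.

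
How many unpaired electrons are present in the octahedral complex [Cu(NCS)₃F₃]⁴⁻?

Ligand charges: 3×(-1) from NCS⁻ and 3×(-1) from F⁻ sum to -6; with overall charge -4, Cu is +2.
Cu is in group 11, so Cu²⁺ is d⁹ (11 − 2 = 9).
Configuration: t2g^6 e_g^3, giving 1 unpaired electron.

1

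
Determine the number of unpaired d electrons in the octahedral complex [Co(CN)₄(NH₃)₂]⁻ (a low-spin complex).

0

Ligand charges: 4×(-1) from CN⁻ and 2×(+0) from NH₃ sum to -4; with overall charge -1, Co is +3.
Co is in group 9, so Co³⁺ is d⁶ (9 − 3 = 6).
Configuration: t2g^6 e_g^0, giving 0 unpaired electrons.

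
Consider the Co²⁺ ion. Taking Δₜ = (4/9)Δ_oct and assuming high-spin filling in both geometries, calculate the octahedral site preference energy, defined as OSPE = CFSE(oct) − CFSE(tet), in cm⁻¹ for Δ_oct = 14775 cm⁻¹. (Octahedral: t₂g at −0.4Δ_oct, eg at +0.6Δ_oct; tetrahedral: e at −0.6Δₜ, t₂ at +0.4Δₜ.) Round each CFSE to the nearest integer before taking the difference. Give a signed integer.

-3940

Co is in group 9, so Co²⁺ is d⁷ (9 − 2 = 7).
Octahedral (high-spin): t₂g⁵ eg², CFSE = 5(−0.4) + 2(+0.6) = -0.8Δ_oct = -0.8 × 14775 = -11820 cm⁻¹.
Tetrahedral: e⁴ t₂³, CFSE = 4(−0.6) + 3(+0.4) = -1.2Δₜ = -1.2 × (4/9) × 14775 = -7880 cm⁻¹.
Subtracting, OSPE = -11820 − (-7880) = -3940 cm⁻¹.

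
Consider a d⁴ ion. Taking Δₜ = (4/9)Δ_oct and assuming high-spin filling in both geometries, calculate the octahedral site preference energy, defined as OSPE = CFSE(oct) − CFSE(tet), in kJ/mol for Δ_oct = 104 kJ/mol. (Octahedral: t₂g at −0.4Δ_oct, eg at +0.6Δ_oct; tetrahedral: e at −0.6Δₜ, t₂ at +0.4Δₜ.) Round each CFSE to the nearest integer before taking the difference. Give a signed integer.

-44

Octahedral (high-spin): t2g^3 e_g^1, CFSE = 3(−0.4) + 1(+0.6) = -0.6Δ_oct = -0.6 × 104 = -62 kJ/mol.
In a tetrahedral site the filling is e^2 t2^2: CFSE(tet) = -0.4Δₜ = -0.4 × (4/9)(104) = -18 kJ/mol.
Subtracting, OSPE = -62 − (-18) = -44 kJ/mol.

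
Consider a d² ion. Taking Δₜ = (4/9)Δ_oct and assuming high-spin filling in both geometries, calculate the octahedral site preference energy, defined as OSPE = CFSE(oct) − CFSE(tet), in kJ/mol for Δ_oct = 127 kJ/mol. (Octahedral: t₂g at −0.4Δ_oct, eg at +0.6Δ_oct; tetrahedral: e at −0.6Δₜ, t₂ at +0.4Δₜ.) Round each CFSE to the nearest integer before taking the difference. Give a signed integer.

Octahedral high-spin t2g^2 e_g^0: CFSE = -0.8 × 127 = -102 kJ/mol.
Tetrahedral: e^2 t2^0, CFSE = 2(−0.6) + 0(+0.4) = -1.2Δₜ = -1.2 × (4/9) × 127 = -68 kJ/mol.
OSPE = -102 − (-68) = -34 kJ/mol.

-34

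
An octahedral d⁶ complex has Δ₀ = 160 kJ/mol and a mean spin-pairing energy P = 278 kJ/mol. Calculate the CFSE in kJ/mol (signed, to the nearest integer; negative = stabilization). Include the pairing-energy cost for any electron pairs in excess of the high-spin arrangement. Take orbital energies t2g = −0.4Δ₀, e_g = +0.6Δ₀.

-64

Δ₀ < P, so pairing is avoided: the ground state is high-spin.
Configuration: t2g^4 e_g^2.
Orbital CFSE = -0.4Δ₀ = -0.4 × 160 = -64 kJ/mol.
High-spin has no excess pairs, so no pairing correction applies.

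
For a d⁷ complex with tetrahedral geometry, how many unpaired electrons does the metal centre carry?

3

Tetrahedral splitting is small, so the complex is high-spin.
Configuration: e⁴ t₂³, giving 3 unpaired electrons.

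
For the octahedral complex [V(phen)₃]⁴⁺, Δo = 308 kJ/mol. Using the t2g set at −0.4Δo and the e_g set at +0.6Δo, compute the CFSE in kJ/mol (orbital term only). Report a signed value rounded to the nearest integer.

-123

phen is neutral, so the +4 overall charge sits on V: oxidation state +4.
V sits in group 5; removing 4 electrons leaves V⁴⁺ with 5 − 4 = 1 d electrons.
Electron filling gives t2g^1 e_g^0.
CFSE(orbital) = 1×(-0.4Δo) + 0×(0.6Δo) = -0.4Δo; with Δo = 308 kJ/mol that is -123 kJ/mol.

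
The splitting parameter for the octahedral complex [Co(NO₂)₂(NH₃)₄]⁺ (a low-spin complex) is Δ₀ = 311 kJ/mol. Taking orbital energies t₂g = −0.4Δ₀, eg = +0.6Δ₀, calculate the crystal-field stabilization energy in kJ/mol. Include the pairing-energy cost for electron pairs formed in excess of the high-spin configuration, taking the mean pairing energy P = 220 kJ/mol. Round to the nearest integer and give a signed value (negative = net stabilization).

Ligand charges: 2×(-1) from NO₂⁻ and 4×(+0) from NH₃ sum to -2; with overall charge +1, Co is +3.
Co³⁺: group 9, so d-count = 9 − 3 = 6.
Electron filling gives t₂g⁶ eg⁰.
CFSE(orbital) = 6×(-0.4Δ₀) + 0×(0.6Δ₀) = -2.4Δ₀; with Δ₀ = 311 kJ/mol that is -746 kJ/mol.
Relative to high-spin t₂g⁴ eg² (1 paired), the low-spin configuration has 2 additional pairs, contributing +2 × 220 = +440 kJ/mol.
Net CFSE = -746 + 440 = -306 kJ/mol.

-306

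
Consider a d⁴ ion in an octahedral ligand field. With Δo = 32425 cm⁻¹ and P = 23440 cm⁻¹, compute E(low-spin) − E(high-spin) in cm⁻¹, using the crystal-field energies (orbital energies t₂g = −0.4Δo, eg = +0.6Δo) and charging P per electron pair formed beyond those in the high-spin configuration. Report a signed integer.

High-spin: t₂g³ eg¹, CFSE = -0.6Δo = -19455 cm⁻¹.
Low-spin t₂g⁴ eg⁰ gives -1.6Δo = -51880 cm⁻¹, but forming 1 extra pair costs 1P = 23440 cm⁻¹, so E(LS) = -51880 + 23440 = -28440 cm⁻¹.
E(LS) − E(HS) = -28440 − (-19455) = -8985 cm⁻¹.

-8985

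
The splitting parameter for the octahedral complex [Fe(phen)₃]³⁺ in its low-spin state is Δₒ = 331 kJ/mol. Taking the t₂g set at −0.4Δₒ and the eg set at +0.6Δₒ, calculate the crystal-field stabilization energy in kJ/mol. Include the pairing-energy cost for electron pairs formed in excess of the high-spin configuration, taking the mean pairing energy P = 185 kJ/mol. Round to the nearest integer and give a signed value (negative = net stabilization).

phen is neutral, so the +3 overall charge sits on Fe: oxidation state +3.
Fe³⁺: group 8, so d-count = 8 − 3 = 5.
Configuration: t₂g⁵ eg⁰.
CFSE(orbital) = 5×(-0.4Δₒ) + 0×(0.6Δₒ) = -2.0Δₒ; with Δₒ = 331 kJ/mol that is -662 kJ/mol.
Relative to high-spin t₂g³ eg² (0 paired), the low-spin configuration has 2 additional pairs, contributing +2 × 185 = +370 kJ/mol.
Net CFSE = -662 + 370 = -292 kJ/mol.

-292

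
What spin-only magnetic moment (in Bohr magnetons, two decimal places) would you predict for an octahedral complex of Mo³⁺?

Mo is in group 6, so Mo³⁺ is d³ (6 − 3 = 3).
Configuration: t₂g³ eg⁰ → 3 unpaired electrons.
μ(spin-only) = √[3(3+2)] = √15 ≈ 3.87 Bohr magnetons.

3.87 Bohr magnetons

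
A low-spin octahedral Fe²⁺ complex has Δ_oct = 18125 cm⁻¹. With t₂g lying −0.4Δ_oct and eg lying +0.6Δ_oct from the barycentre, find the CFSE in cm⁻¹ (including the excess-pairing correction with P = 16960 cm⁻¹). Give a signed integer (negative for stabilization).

-9580

Group 8 minus oxidation state +2 gives a d⁶ configuration for Fe²⁺.
The d⁶ electrons fill as t₂g⁶ eg⁰.
The orbital stabilization is -2.4Δ_oct = -2.4 × 18125 = -43500 cm⁻¹.
High-spin d⁶ would be t₂g⁴ eg² with 1 pair; low-spin has 3, so 2 excess pairs cost +2P = +33920 cm⁻¹.
Combining: -43500 + 33920 = -9580 cm⁻¹.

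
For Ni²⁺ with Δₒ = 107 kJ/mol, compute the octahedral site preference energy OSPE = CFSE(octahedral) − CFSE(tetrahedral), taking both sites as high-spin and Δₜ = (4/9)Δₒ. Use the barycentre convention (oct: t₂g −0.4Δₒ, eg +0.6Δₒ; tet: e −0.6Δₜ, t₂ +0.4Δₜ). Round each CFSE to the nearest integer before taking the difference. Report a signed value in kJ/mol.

-90

Group 10 minus oxidation state +2 gives a d⁸ configuration for Ni²⁺.
Octahedral (high-spin): t₂g⁶ eg², CFSE = 6(−0.4) + 2(+0.6) = -1.2Δₒ = -1.2 × 107 = -128 kJ/mol.
Tetrahedral: e⁴ t₂⁴, CFSE = 4(−0.6) + 4(+0.4) = -0.8Δₜ = -0.8 × (4/9) × 107 = -38 kJ/mol.
OSPE = -128 − (-38) = -90 kJ/mol.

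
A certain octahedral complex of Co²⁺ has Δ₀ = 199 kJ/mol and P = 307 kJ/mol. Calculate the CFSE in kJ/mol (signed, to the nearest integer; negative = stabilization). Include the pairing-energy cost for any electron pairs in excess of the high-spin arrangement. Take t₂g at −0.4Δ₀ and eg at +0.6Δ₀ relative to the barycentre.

Co is in group 9, so Co²⁺ is d⁷ (9 − 2 = 7).
Here Δ₀ < P (199 < 307), so the high-spin state is favoured.
Configuration: t₂g⁵ eg².
Orbital CFSE = -0.8Δ₀ = -0.8 × 199 = -159 kJ/mol.
High-spin has no excess pairs, so no pairing correction applies.

-159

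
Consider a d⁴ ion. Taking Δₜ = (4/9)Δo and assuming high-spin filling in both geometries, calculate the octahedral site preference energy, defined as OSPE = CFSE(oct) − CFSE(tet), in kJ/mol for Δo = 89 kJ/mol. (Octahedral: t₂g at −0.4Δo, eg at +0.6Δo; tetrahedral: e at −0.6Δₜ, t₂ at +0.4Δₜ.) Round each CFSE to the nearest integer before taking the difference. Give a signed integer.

-37

Octahedral (high-spin): t₂g³ eg¹, CFSE = 3(−0.4) + 1(+0.6) = -0.6Δo = -0.6 × 89 = -53 kJ/mol.
Tetrahedral e² t₂² gives -0.4Δₜ = -0.4 × (4/9) × 89 = -16 kJ/mol.
OSPE = CFSE(oct) − CFSE(tet) = -53 − (-16) = -37 kJ/mol.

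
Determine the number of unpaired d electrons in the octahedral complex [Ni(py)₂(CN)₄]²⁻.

Ligand charges: 2×(+0) from py and 4×(-1) from CN⁻ sum to -4; with overall charge -2, Ni is +2.
Group 10 minus oxidation state +2 gives a d⁸ configuration for Ni²⁺.
Configuration: t₂g⁶ eg², giving 2 unpaired electrons.

2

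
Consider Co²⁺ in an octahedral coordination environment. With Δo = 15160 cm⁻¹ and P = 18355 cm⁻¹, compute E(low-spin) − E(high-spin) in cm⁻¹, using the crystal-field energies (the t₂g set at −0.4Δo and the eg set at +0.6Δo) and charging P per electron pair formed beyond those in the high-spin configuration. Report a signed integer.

Co is in group 9, so Co²⁺ is d⁷ (9 − 2 = 7).
High-spin d⁷ fills as t₂g⁵ eg² with CFSE 5(−0.4) + 2(+0.6) = -0.8Δo = -12128 cm⁻¹.
Low-spin: t₂g⁶ eg¹, orbital CFSE = -1.8Δo = -27288 cm⁻¹; plus 1 excess pair × P = +18355 cm⁻¹; total -8933 cm⁻¹.
The difference is -8933 − (-12128) = 3195 cm⁻¹, so high-spin lies lower.

3195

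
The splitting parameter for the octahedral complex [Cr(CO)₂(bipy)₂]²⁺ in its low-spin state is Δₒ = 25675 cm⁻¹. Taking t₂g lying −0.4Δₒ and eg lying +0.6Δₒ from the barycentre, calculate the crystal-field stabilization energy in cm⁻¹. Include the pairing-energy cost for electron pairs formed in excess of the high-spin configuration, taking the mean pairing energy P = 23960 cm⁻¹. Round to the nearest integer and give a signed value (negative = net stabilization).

Ligand charges: 2×(+0) from CO and 2×(+0) from bipy sum to +0; with overall charge +2, Cr is +2.
Cr sits in group 6; removing 2 electrons leaves Cr²⁺ with 6 − 2 = 4 d electrons.
Configuration: t₂g⁴ eg⁰.
Orbital CFSE = 4(-0.4) + 0(0.6) = -1.6Δₒ = -1.6 × 25675 = -41080 cm⁻¹.
Pairing penalty: 1 pair vs 0 in the high-spin reference → 1 extra × P = 23960 cm⁻¹.
Combining: -41080 + 23960 = -17120 cm⁻¹.

-17120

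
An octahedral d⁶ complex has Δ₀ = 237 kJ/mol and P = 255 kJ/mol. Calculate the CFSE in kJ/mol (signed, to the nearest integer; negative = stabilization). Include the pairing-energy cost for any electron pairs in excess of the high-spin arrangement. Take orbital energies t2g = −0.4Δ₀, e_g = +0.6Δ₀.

-95

Here Δ₀ < P (237 < 255), so the high-spin state is favoured.
Configuration: t2g^4 e_g^2.
Orbital CFSE = -0.4Δ₀ = -0.4 × 237 = -95 kJ/mol.
High-spin has no excess pairs, so no pairing correction applies.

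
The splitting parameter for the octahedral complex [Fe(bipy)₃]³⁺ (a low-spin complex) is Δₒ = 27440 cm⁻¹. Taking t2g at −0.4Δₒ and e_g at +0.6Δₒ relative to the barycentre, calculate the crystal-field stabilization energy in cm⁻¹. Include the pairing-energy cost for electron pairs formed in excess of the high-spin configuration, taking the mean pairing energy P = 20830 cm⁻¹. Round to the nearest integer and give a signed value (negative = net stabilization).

bipy is neutral, so the +3 overall charge sits on Fe: oxidation state +3.
Fe³⁺: group 8, so d-count = 8 − 3 = 5.
Electron filling gives t2g^5 e_g^0.
CFSE(orbital) = 5×(-0.4Δₒ) + 0×(0.6Δₒ) = -2.0Δₒ; with Δₒ = 27440 cm⁻¹ that is -54880 cm⁻¹.
Pairing penalty: 2 pairs vs 0 in the high-spin reference → 2 extra × P = 41660 cm⁻¹.
Combining: -54880 + 41660 = -13220 cm⁻¹.

-13220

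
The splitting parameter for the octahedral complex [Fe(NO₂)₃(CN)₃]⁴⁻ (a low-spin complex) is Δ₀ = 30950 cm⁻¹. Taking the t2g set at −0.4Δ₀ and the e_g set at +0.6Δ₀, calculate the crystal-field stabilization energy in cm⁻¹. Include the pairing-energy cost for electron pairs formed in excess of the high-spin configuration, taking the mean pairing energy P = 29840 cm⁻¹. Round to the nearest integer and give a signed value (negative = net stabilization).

Ligand charges: 3×(-1) from NO₂⁻ and 3×(-1) from CN⁻ sum to -6; with overall charge -4, Fe is +2.
Fe is in group 8, so Fe²⁺ is d⁶ (8 − 2 = 6).
The d⁶ electrons fill as t2g^6 e_g^0.
The orbital stabilization is -2.4Δ₀ = -2.4 × 30950 = -74280 cm⁻¹.
Relative to high-spin t2g^4 e_g^2 (1 paired), the low-spin configuration has 2 additional pairs, contributing +2 × 29840 = +59680 cm⁻¹.
Combining: -74280 + 59680 = -14600 cm⁻¹.

-14600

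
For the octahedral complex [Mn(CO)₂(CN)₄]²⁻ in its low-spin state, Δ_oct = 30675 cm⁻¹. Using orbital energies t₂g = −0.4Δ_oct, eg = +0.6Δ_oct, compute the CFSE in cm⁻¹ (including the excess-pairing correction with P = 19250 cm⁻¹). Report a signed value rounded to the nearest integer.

-22850

Ligand charges: 2×(+0) from CO and 4×(-1) from CN⁻ sum to -4; with overall charge -2, Mn is +2.
Mn is in group 7, so Mn²⁺ is d⁵ (7 − 2 = 5).
Electron filling gives t₂g⁵ eg⁰.
CFSE(orbital) = 5×(-0.4Δ_oct) + 0×(0.6Δ_oct) = -2.0Δ_oct; with Δ_oct = 30675 cm⁻¹ that is -61350 cm⁻¹.
Pairing penalty: 2 pairs vs 0 in the high-spin reference → 2 extra × P = 38500 cm⁻¹.
Net CFSE = -61350 + 38500 = -22850 cm⁻¹.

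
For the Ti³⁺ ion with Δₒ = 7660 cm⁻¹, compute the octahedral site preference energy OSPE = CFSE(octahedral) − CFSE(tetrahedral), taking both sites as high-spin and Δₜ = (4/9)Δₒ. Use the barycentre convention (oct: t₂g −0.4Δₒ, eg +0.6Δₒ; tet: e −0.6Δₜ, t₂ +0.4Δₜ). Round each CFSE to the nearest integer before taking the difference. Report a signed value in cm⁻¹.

-1021

Ti sits in group 4; removing 3 electrons leaves Ti³⁺ with 4 − 3 = 1 d electrons.
Octahedral (high-spin): t₂g¹ eg⁰, CFSE = 1(−0.4) + 0(+0.6) = -0.4Δₒ = -0.4 × 7660 = -3064 cm⁻¹.
In a tetrahedral site the filling is e¹ t₂⁰: CFSE(tet) = -0.6Δₜ = -0.6 × (4/9)(7660) = -2043 cm⁻¹.
OSPE = -3064 − (-2043) = -1021 cm⁻¹.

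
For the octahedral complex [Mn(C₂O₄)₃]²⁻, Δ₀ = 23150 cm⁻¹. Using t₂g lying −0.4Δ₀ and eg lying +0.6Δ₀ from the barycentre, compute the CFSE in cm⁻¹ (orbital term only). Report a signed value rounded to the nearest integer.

-27780

Each C₂O₄²⁻ contributes -2; 3 × (-2) = -6. With overall charge -2, Mn is in the +4 oxidation state.
Group 7 minus oxidation state +4 gives a d³ configuration for Mn⁴⁺.
The d³ electrons fill as t₂g³ eg⁰.
CFSE(orbital) = 3×(-0.4Δ₀) + 0×(0.6Δ₀) = -1.2Δ₀; with Δ₀ = 23150 cm⁻¹ that is -27780 cm⁻¹.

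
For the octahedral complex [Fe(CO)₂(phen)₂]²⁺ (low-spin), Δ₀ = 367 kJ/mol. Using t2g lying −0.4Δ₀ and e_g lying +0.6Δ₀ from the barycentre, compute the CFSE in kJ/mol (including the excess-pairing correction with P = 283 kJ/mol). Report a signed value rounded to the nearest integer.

Ligand charges: 2×(+0) from CO and 2×(+0) from phen sum to +0; with overall charge +2, Fe is +2.
Group 8 minus oxidation state +2 gives a d⁶ configuration for Fe²⁺.
Configuration: t2g^6 e_g^0.
Orbital CFSE = 6(-0.4) + 0(0.6) = -2.4Δ₀ = -2.4 × 367 = -881 kJ/mol.
Pairing penalty: 3 pairs vs 1 in the high-spin reference → 2 extra × P = 566 kJ/mol.
Combining: -881 + 566 = -315 kJ/mol.

-315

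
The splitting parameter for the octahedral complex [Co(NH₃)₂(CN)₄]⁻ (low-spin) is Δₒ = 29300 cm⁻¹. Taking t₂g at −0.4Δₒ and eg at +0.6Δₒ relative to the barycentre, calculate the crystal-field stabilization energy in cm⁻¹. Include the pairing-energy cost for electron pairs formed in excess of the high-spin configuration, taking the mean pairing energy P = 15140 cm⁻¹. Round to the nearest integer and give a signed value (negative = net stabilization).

-40040

Ligand charges: 2×(+0) from NH₃ and 4×(-1) from CN⁻ sum to -4; with overall charge -1, Co is +3.
Co³⁺: group 9, so d-count = 9 − 3 = 6.
The d⁶ electrons fill as t₂g⁶ eg⁰.
The orbital stabilization is -2.4Δₒ = -2.4 × 29300 = -70320 cm⁻¹.
High-spin d⁶ would be t₂g⁴ eg² with 1 pair; low-spin has 3, so 2 excess pairs cost +2P = +30280 cm⁻¹.
Combining: -70320 + 30280 = -40040 cm⁻¹.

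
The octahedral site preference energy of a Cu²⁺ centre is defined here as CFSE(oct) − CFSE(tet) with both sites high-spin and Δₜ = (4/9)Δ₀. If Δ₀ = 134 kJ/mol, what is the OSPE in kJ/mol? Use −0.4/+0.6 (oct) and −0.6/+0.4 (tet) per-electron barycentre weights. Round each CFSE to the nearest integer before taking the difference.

-56

Group 11 minus oxidation state +2 gives a d⁹ configuration for Cu²⁺.
Octahedral (high-spin): t₂g⁶ eg³, CFSE = 6(−0.4) + 3(+0.6) = -0.6Δ₀ = -0.6 × 134 = -80 kJ/mol.
In a tetrahedral site the filling is e⁴ t₂⁵: CFSE(tet) = -0.4Δₜ = -0.4 × (4/9)(134) = -24 kJ/mol.
OSPE = CFSE(oct) − CFSE(tet) = -80 − (-24) = -56 kJ/mol.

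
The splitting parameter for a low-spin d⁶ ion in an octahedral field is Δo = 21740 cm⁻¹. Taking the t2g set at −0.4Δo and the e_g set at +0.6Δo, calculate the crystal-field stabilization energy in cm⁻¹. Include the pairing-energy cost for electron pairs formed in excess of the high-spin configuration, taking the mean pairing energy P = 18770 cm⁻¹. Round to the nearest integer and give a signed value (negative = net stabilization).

-14636

Configuration: t2g^6 e_g^0.
The orbital stabilization is -2.4Δo = -2.4 × 21740 = -52176 cm⁻¹.
High-spin d⁶ would be t2g^4 e_g^2 with 1 pair; low-spin has 3, so 2 excess pairs cost +2P = +37540 cm⁻¹.
Net CFSE = -52176 + 37540 = -14636 cm⁻¹.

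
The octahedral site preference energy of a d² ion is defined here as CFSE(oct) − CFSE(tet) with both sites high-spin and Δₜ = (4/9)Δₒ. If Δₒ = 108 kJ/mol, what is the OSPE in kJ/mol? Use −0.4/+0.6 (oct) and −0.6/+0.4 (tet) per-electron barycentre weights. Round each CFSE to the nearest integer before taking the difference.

In an octahedral site d² (HS) is t₂g² eg⁰, giving CFSE(oct) = -0.8Δₒ = -86 kJ/mol.
Tetrahedral: e² t₂⁰, CFSE = 2(−0.6) + 0(+0.4) = -1.2Δₜ = -1.2 × (4/9) × 108 = -58 kJ/mol.
OSPE = -86 − (-58) = -28 kJ/mol.

-28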